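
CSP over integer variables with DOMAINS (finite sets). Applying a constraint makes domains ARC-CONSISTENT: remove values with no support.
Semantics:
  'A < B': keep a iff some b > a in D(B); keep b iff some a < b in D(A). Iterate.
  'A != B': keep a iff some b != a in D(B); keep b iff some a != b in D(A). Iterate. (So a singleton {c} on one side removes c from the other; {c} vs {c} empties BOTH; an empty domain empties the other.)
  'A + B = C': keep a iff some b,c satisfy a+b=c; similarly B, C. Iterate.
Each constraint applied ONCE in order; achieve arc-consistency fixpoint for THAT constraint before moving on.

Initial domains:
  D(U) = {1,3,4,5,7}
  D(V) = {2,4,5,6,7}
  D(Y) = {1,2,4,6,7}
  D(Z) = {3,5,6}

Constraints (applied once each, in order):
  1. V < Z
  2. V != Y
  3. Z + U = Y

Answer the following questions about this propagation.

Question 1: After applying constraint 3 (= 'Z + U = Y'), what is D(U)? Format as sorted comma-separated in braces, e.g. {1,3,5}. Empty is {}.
Answer: {1,3,4}

Derivation:
Constraint 1 (V < Z) on D(V)={2,4,5,6,7} D(Z)={3,5,6}: V {2,4,5,6,7}->{2,4,5}
Constraint 2 (V != Y) on D(V)={2,4,5} D(Y)={1,2,4,6,7}: no change
Constraint 3 (Z + U = Y) on D(Z)={3,5,6} D(U)={1,3,4,5,7} D(Y)={1,2,4,6,7}: U {1,3,4,5,7}->{1,3,4}; Y {1,2,4,6,7}->{4,6,7}
So after constraint 3: D(U) = {1,3,4}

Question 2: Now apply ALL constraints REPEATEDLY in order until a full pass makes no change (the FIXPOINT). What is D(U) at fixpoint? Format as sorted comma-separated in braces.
Answer: {1,3,4}

Derivation:
pass 0 (initial): D(U)={1,3,4,5,7}
pass 1: U {1,3,4,5,7}->{1,3,4}; V {2,4,5,6,7}->{2,4,5}; Y {1,2,4,6,7}->{4,6,7}
pass 2: no change
Fixpoint after 2 passes: D(U) = {1,3,4}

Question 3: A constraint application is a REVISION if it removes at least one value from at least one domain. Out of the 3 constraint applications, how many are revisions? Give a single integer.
Answer: 2

Derivation:
Constraint 1 (V < Z) on D(V)={2,4,5,6,7} D(Z)={3,5,6}: V {2,4,5,6,7}->{2,4,5} => REVISION
Constraint 2 (V != Y) on D(V)={2,4,5} D(Y)={1,2,4,6,7}: no change => not a revision
Constraint 3 (Z + U = Y) on D(Z)={3,5,6} D(U)={1,3,4,5,7} D(Y)={1,2,4,6,7}: U {1,3,4,5,7}->{1,3,4}; Y {1,2,4,6,7}->{4,6,7} => REVISION
Total revisions = 2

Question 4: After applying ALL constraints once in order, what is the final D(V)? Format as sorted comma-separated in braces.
Constraint 1 (V < Z) on D(V)={2,4,5,6,7} D(Z)={3,5,6}: V {2,4,5,6,7}->{2,4,5}
Constraint 2 (V != Y) on D(V)={2,4,5} D(Y)={1,2,4,6,7}: no change
Constraint 3 (Z + U = Y) on D(Z)={3,5,6} D(U)={1,3,4,5,7} D(Y)={1,2,4,6,7}: U {1,3,4,5,7}->{1,3,4}; Y {1,2,4,6,7}->{4,6,7}
So after all 3 constraints: D(V) = {2,4,5}

Answer: {2,4,5}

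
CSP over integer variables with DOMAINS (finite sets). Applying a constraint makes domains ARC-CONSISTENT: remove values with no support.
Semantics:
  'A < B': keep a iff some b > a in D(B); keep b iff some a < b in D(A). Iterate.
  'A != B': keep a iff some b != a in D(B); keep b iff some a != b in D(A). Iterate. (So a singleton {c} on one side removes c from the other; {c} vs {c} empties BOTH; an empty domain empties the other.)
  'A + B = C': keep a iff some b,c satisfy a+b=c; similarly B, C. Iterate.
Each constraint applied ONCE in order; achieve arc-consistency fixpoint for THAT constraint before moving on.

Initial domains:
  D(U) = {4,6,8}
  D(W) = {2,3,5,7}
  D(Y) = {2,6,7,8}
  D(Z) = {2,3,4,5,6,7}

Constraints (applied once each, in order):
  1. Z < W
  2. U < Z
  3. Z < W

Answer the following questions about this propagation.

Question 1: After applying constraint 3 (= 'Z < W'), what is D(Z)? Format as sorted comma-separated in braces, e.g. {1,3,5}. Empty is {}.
Constraint 1 (Z < W) on D(Z)={2,3,4,5,6,7} D(W)={2,3,5,7}: Z {2,3,4,5,6,7}->{2,3,4,5,6}; W {2,3,5,7}->{3,5,7}
Constraint 2 (U < Z) on D(U)={4,6,8} D(Z)={2,3,4,5,6}: U {4,6,8}->{4}; Z {2,3,4,5,6}->{5,6}
Constraint 3 (Z < W) on D(Z)={5,6} D(W)={3,5,7}: W {3,5,7}->{7}
So after constraint 3: D(Z) = {5,6}

Answer: {5,6}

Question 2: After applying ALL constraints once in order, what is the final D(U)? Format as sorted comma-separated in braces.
Answer: {4}

Derivation:
Constraint 1 (Z < W) on D(Z)={2,3,4,5,6,7} D(W)={2,3,5,7}: Z {2,3,4,5,6,7}->{2,3,4,5,6}; W {2,3,5,7}->{3,5,7}
Constraint 2 (U < Z) on D(U)={4,6,8} D(Z)={2,3,4,5,6}: U {4,6,8}->{4}; Z {2,3,4,5,6}->{5,6}
Constraint 3 (Z < W) on D(Z)={5,6} D(W)={3,5,7}: W {3,5,7}->{7}
So after all 3 constraints: D(U) = {4}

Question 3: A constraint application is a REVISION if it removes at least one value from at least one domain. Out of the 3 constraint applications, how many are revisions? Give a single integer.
Answer: 3

Derivation:
Constraint 1 (Z < W) on D(Z)={2,3,4,5,6,7} D(W)={2,3,5,7}: Z {2,3,4,5,6,7}->{2,3,4,5,6}; W {2,3,5,7}->{3,5,7} => REVISION
Constraint 2 (U < Z) on D(U)={4,6,8} D(Z)={2,3,4,5,6}: U {4,6,8}->{4}; Z {2,3,4,5,6}->{5,6} => REVISION
Constraint 3 (Z < W) on D(Z)={5,6} D(W)={3,5,7}: W {3,5,7}->{7} => REVISION
Total revisions = 3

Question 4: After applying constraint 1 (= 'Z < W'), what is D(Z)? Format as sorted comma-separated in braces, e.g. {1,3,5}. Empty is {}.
Constraint 1 (Z < W) on D(Z)={2,3,4,5,6,7} D(W)={2,3,5,7}: Z {2,3,4,5,6,7}->{2,3,4,5,6}; W {2,3,5,7}->{3,5,7}
So after constraint 1: D(Z) = {2,3,4,5,6}

Answer: {2,3,4,5,6}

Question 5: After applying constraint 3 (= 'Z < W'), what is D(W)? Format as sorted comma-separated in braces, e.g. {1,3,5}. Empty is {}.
Answer: {7}

Derivation:
Constraint 1 (Z < W) on D(Z)={2,3,4,5,6,7} D(W)={2,3,5,7}: Z {2,3,4,5,6,7}->{2,3,4,5,6}; W {2,3,5,7}->{3,5,7}
Constraint 2 (U < Z) on D(U)={4,6,8} D(Z)={2,3,4,5,6}: U {4,6,8}->{4}; Z {2,3,4,5,6}->{5,6}
Constraint 3 (Z < W) on D(Z)={5,6} D(W)={3,5,7}: W {3,5,7}->{7}
So after constraint 3: D(W) = {7}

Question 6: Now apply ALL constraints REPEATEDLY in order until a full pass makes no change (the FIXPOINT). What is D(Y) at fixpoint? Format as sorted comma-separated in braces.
Answer: {2,6,7,8}

Derivation:
pass 0 (initial): D(Y)={2,6,7,8}
pass 1: U {4,6,8}->{4}; W {2,3,5,7}->{7}; Z {2,3,4,5,6,7}->{5,6}
pass 2: no change
Fixpoint after 2 passes: D(Y) = {2,6,7,8}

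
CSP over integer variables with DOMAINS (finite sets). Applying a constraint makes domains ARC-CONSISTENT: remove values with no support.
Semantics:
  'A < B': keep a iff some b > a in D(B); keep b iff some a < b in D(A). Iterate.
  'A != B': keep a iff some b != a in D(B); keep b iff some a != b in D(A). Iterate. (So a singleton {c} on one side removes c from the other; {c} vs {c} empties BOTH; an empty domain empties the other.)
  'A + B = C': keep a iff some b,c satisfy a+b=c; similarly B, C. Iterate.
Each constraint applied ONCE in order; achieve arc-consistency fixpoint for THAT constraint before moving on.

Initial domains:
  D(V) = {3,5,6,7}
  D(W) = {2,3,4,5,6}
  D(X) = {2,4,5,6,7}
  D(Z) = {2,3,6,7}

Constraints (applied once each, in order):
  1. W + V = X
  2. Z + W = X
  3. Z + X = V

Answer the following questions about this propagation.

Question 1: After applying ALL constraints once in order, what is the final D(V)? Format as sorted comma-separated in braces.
Constraint 1 (W + V = X) on D(W)={2,3,4,5,6} D(V)={3,5,6,7} D(X)={2,4,5,6,7}: W {2,3,4,5,6}->{2,3,4}; V {3,5,6,7}->{3,5}; X {2,4,5,6,7}->{5,6,7}
Constraint 2 (Z + W = X) on D(Z)={2,3,6,7} D(W)={2,3,4} D(X)={5,6,7}: Z {2,3,6,7}->{2,3}
Constraint 3 (Z + X = V) on D(Z)={2,3} D(X)={5,6,7} D(V)={3,5}: Z {2,3}->{}; X {5,6,7}->{}; V {3,5}->{}
So after all 3 constraints: D(V) = {}

Answer: {}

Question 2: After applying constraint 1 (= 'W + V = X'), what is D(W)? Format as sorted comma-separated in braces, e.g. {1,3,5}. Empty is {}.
Answer: {2,3,4}

Derivation:
Constraint 1 (W + V = X) on D(W)={2,3,4,5,6} D(V)={3,5,6,7} D(X)={2,4,5,6,7}: W {2,3,4,5,6}->{2,3,4}; V {3,5,6,7}->{3,5}; X {2,4,5,6,7}->{5,6,7}
So after constraint 1: D(W) = {2,3,4}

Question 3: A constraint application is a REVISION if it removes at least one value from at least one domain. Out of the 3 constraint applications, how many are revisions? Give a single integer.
Constraint 1 (W + V = X) on D(W)={2,3,4,5,6} D(V)={3,5,6,7} D(X)={2,4,5,6,7}: W {2,3,4,5,6}->{2,3,4}; V {3,5,6,7}->{3,5}; X {2,4,5,6,7}->{5,6,7} => REVISION
Constraint 2 (Z + W = X) on D(Z)={2,3,6,7} D(W)={2,3,4} D(X)={5,6,7}: Z {2,3,6,7}->{2,3} => REVISION
Constraint 3 (Z + X = V) on D(Z)={2,3} D(X)={5,6,7} D(V)={3,5}: Z {2,3}->{}; X {5,6,7}->{}; V {3,5}->{} => REVISION
Total revisions = 3

Answer: 3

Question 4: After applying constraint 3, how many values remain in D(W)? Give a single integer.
Constraint 1 (W + V = X) on D(W)={2,3,4,5,6} D(V)={3,5,6,7} D(X)={2,4,5,6,7}: W {2,3,4,5,6}->{2,3,4}; V {3,5,6,7}->{3,5}; X {2,4,5,6,7}->{5,6,7}
Constraint 2 (Z + W = X) on D(Z)={2,3,6,7} D(W)={2,3,4} D(X)={5,6,7}: Z {2,3,6,7}->{2,3}
Constraint 3 (Z + X = V) on D(Z)={2,3} D(X)={5,6,7} D(V)={3,5}: Z {2,3}->{}; X {5,6,7}->{}; V {3,5}->{}
So after constraint 3: D(W)={2,3,4}, size = 3

Answer: 3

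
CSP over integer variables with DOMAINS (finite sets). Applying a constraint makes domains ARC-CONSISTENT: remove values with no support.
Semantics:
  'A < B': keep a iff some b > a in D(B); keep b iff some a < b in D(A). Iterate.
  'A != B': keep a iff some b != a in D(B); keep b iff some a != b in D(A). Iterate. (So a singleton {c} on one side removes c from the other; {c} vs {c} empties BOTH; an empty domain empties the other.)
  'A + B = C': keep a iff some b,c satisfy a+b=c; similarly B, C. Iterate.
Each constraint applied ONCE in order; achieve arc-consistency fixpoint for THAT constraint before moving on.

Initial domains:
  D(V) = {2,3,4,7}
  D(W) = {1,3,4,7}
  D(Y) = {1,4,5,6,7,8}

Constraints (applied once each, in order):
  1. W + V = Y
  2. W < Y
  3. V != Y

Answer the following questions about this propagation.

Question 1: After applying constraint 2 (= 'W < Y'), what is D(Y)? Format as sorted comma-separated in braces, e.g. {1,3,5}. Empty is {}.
Constraint 1 (W + V = Y) on D(W)={1,3,4,7} D(V)={2,3,4,7} D(Y)={1,4,5,6,7,8}: W {1,3,4,7}->{1,3,4}; Y {1,4,5,6,7,8}->{4,5,6,7,8}
Constraint 2 (W < Y) on D(W)={1,3,4} D(Y)={4,5,6,7,8}: no change
So after constraint 2: D(Y) = {4,5,6,7,8}

Answer: {4,5,6,7,8}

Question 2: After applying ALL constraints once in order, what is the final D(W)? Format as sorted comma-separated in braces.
Constraint 1 (W + V = Y) on D(W)={1,3,4,7} D(V)={2,3,4,7} D(Y)={1,4,5,6,7,8}: W {1,3,4,7}->{1,3,4}; Y {1,4,5,6,7,8}->{4,5,6,7,8}
Constraint 2 (W < Y) on D(W)={1,3,4} D(Y)={4,5,6,7,8}: no change
Constraint 3 (V != Y) on D(V)={2,3,4,7} D(Y)={4,5,6,7,8}: no change
So after all 3 constraints: D(W) = {1,3,4}

Answer: {1,3,4}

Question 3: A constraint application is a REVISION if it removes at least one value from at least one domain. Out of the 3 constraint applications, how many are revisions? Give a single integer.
Constraint 1 (W + V = Y) on D(W)={1,3,4,7} D(V)={2,3,4,7} D(Y)={1,4,5,6,7,8}: W {1,3,4,7}->{1,3,4}; Y {1,4,5,6,7,8}->{4,5,6,7,8} => REVISION
Constraint 2 (W < Y) on D(W)={1,3,4} D(Y)={4,5,6,7,8}: no change => not a revision
Constraint 3 (V != Y) on D(V)={2,3,4,7} D(Y)={4,5,6,7,8}: no change => not a revision
Total revisions = 1

Answer: 1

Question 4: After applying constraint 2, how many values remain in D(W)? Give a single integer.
Constraint 1 (W + V = Y) on D(W)={1,3,4,7} D(V)={2,3,4,7} D(Y)={1,4,5,6,7,8}: W {1,3,4,7}->{1,3,4}; Y {1,4,5,6,7,8}->{4,5,6,7,8}
Constraint 2 (W < Y) on D(W)={1,3,4} D(Y)={4,5,6,7,8}: no change
So after constraint 2: D(W)={1,3,4}, size = 3

Answer: 3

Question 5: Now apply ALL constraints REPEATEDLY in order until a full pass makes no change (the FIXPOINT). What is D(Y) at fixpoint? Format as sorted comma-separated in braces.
pass 0 (initial): D(Y)={1,4,5,6,7,8}
pass 1: W {1,3,4,7}->{1,3,4}; Y {1,4,5,6,7,8}->{4,5,6,7,8}
pass 2: no change
Fixpoint after 2 passes: D(Y) = {4,5,6,7,8}

Answer: {4,5,6,7,8}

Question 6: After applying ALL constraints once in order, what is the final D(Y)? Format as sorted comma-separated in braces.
Answer: {4,5,6,7,8}

Derivation:
Constraint 1 (W + V = Y) on D(W)={1,3,4,7} D(V)={2,3,4,7} D(Y)={1,4,5,6,7,8}: W {1,3,4,7}->{1,3,4}; Y {1,4,5,6,7,8}->{4,5,6,7,8}
Constraint 2 (W < Y) on D(W)={1,3,4} D(Y)={4,5,6,7,8}: no change
Constraint 3 (V != Y) on D(V)={2,3,4,7} D(Y)={4,5,6,7,8}: no change
So after all 3 constraints: D(Y) = {4,5,6,7,8}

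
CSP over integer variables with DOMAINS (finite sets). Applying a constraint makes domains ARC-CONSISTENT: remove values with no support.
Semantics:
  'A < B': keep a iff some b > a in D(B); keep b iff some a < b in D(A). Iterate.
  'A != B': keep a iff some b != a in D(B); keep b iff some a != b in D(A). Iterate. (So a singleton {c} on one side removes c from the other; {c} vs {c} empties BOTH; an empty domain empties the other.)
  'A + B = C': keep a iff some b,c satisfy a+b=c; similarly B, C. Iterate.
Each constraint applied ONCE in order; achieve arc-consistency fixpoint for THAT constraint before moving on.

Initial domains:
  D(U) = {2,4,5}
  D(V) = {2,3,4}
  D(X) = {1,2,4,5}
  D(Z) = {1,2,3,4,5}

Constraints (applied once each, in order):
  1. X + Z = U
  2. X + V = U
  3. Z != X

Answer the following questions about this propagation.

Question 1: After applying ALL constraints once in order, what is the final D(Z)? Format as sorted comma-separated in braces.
Answer: {1,2,3,4}

Derivation:
Constraint 1 (X + Z = U) on D(X)={1,2,4,5} D(Z)={1,2,3,4,5} D(U)={2,4,5}: X {1,2,4,5}->{1,2,4}; Z {1,2,3,4,5}->{1,2,3,4}
Constraint 2 (X + V = U) on D(X)={1,2,4} D(V)={2,3,4} D(U)={2,4,5}: X {1,2,4}->{1,2}; U {2,4,5}->{4,5}
Constraint 3 (Z != X) on D(Z)={1,2,3,4} D(X)={1,2}: no change
So after all 3 constraints: D(Z) = {1,2,3,4}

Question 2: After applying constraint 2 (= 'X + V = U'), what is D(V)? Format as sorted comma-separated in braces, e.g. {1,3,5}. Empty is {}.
Constraint 1 (X + Z = U) on D(X)={1,2,4,5} D(Z)={1,2,3,4,5} D(U)={2,4,5}: X {1,2,4,5}->{1,2,4}; Z {1,2,3,4,5}->{1,2,3,4}
Constraint 2 (X + V = U) on D(X)={1,2,4} D(V)={2,3,4} D(U)={2,4,5}: X {1,2,4}->{1,2}; U {2,4,5}->{4,5}
So after constraint 2: D(V) = {2,3,4}

Answer: {2,3,4}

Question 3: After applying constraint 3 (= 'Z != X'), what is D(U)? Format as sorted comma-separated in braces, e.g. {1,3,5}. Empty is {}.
Answer: {4,5}

Derivation:
Constraint 1 (X + Z = U) on D(X)={1,2,4,5} D(Z)={1,2,3,4,5} D(U)={2,4,5}: X {1,2,4,5}->{1,2,4}; Z {1,2,3,4,5}->{1,2,3,4}
Constraint 2 (X + V = U) on D(X)={1,2,4} D(V)={2,3,4} D(U)={2,4,5}: X {1,2,4}->{1,2}; U {2,4,5}->{4,5}
Constraint 3 (Z != X) on D(Z)={1,2,3,4} D(X)={1,2}: no change
So after constraint 3: D(U) = {4,5}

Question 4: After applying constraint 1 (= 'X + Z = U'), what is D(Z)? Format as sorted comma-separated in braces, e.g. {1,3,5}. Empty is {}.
Constraint 1 (X + Z = U) on D(X)={1,2,4,5} D(Z)={1,2,3,4,5} D(U)={2,4,5}: X {1,2,4,5}->{1,2,4}; Z {1,2,3,4,5}->{1,2,3,4}
So after constraint 1: D(Z) = {1,2,3,4}

Answer: {1,2,3,4}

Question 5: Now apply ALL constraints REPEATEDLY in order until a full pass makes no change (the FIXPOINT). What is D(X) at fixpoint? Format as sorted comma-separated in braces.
pass 0 (initial): D(X)={1,2,4,5}
pass 1: U {2,4,5}->{4,5}; X {1,2,4,5}->{1,2}; Z {1,2,3,4,5}->{1,2,3,4}
pass 2: Z {1,2,3,4}->{2,3,4}
pass 3: no change
Fixpoint after 3 passes: D(X) = {1,2}

Answer: {1,2}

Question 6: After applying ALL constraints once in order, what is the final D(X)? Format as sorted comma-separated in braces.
Answer: {1,2}

Derivation:
Constraint 1 (X + Z = U) on D(X)={1,2,4,5} D(Z)={1,2,3,4,5} D(U)={2,4,5}: X {1,2,4,5}->{1,2,4}; Z {1,2,3,4,5}->{1,2,3,4}
Constraint 2 (X + V = U) on D(X)={1,2,4} D(V)={2,3,4} D(U)={2,4,5}: X {1,2,4}->{1,2}; U {2,4,5}->{4,5}
Constraint 3 (Z != X) on D(Z)={1,2,3,4} D(X)={1,2}: no change
So after all 3 constraints: D(X) = {1,2}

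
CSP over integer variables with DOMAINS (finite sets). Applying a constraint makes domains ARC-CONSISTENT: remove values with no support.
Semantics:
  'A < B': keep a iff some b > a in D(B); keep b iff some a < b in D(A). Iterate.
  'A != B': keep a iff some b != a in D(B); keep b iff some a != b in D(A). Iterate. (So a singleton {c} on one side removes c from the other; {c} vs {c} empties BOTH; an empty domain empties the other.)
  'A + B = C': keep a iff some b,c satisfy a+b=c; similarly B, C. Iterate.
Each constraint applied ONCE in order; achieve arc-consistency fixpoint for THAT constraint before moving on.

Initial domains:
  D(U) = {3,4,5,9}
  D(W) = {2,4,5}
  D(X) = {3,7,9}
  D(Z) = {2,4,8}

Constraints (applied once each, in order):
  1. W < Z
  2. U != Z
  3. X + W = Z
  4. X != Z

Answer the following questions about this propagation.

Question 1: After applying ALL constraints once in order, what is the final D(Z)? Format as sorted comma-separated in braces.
Answer: {8}

Derivation:
Constraint 1 (W < Z) on D(W)={2,4,5} D(Z)={2,4,8}: Z {2,4,8}->{4,8}
Constraint 2 (U != Z) on D(U)={3,4,5,9} D(Z)={4,8}: no change
Constraint 3 (X + W = Z) on D(X)={3,7,9} D(W)={2,4,5} D(Z)={4,8}: X {3,7,9}->{3}; W {2,4,5}->{5}; Z {4,8}->{8}
Constraint 4 (X != Z) on D(X)={3} D(Z)={8}: no change
So after all 4 constraints: D(Z) = {8}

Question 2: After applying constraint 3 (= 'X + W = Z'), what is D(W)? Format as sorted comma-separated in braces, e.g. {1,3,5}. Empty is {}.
Answer: {5}

Derivation:
Constraint 1 (W < Z) on D(W)={2,4,5} D(Z)={2,4,8}: Z {2,4,8}->{4,8}
Constraint 2 (U != Z) on D(U)={3,4,5,9} D(Z)={4,8}: no change
Constraint 3 (X + W = Z) on D(X)={3,7,9} D(W)={2,4,5} D(Z)={4,8}: X {3,7,9}->{3}; W {2,4,5}->{5}; Z {4,8}->{8}
So after constraint 3: D(W) = {5}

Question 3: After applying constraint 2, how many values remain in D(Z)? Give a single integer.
Answer: 2

Derivation:
Constraint 1 (W < Z) on D(W)={2,4,5} D(Z)={2,4,8}: Z {2,4,8}->{4,8}
Constraint 2 (U != Z) on D(U)={3,4,5,9} D(Z)={4,8}: no change
So after constraint 2: D(Z)={4,8}, size = 2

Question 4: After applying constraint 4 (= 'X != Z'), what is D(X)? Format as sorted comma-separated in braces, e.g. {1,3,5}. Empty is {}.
Constraint 1 (W < Z) on D(W)={2,4,5} D(Z)={2,4,8}: Z {2,4,8}->{4,8}
Constraint 2 (U != Z) on D(U)={3,4,5,9} D(Z)={4,8}: no change
Constraint 3 (X + W = Z) on D(X)={3,7,9} D(W)={2,4,5} D(Z)={4,8}: X {3,7,9}->{3}; W {2,4,5}->{5}; Z {4,8}->{8}
Constraint 4 (X != Z) on D(X)={3} D(Z)={8}: no change
So after constraint 4: D(X) = {3}

Answer: {3}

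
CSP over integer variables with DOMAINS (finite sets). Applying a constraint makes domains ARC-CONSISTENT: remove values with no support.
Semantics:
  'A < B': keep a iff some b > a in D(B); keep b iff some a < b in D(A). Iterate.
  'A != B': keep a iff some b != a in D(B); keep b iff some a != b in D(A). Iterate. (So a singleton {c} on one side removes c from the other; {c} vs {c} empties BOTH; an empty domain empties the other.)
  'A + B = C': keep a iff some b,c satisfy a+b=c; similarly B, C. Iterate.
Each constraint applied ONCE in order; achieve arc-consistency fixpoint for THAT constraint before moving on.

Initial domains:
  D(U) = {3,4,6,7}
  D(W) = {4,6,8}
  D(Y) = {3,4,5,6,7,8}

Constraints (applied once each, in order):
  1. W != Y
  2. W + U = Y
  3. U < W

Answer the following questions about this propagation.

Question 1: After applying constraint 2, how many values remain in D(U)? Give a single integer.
Answer: 2

Derivation:
Constraint 1 (W != Y) on D(W)={4,6,8} D(Y)={3,4,5,6,7,8}: no change
Constraint 2 (W + U = Y) on D(W)={4,6,8} D(U)={3,4,6,7} D(Y)={3,4,5,6,7,8}: W {4,6,8}->{4}; U {3,4,6,7}->{3,4}; Y {3,4,5,6,7,8}->{7,8}
So after constraint 2: D(U)={3,4}, size = 2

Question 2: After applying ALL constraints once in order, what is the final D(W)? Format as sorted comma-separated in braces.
Answer: {4}

Derivation:
Constraint 1 (W != Y) on D(W)={4,6,8} D(Y)={3,4,5,6,7,8}: no change
Constraint 2 (W + U = Y) on D(W)={4,6,8} D(U)={3,4,6,7} D(Y)={3,4,5,6,7,8}: W {4,6,8}->{4}; U {3,4,6,7}->{3,4}; Y {3,4,5,6,7,8}->{7,8}
Constraint 3 (U < W) on D(U)={3,4} D(W)={4}: U {3,4}->{3}
So after all 3 constraints: D(W) = {4}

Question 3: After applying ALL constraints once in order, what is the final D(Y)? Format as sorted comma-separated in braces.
Answer: {7,8}

Derivation:
Constraint 1 (W != Y) on D(W)={4,6,8} D(Y)={3,4,5,6,7,8}: no change
Constraint 2 (W + U = Y) on D(W)={4,6,8} D(U)={3,4,6,7} D(Y)={3,4,5,6,7,8}: W {4,6,8}->{4}; U {3,4,6,7}->{3,4}; Y {3,4,5,6,7,8}->{7,8}
Constraint 3 (U < W) on D(U)={3,4} D(W)={4}: U {3,4}->{3}
So after all 3 constraints: D(Y) = {7,8}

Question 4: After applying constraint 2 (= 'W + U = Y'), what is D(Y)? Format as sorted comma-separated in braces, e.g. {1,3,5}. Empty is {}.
Answer: {7,8}

Derivation:
Constraint 1 (W != Y) on D(W)={4,6,8} D(Y)={3,4,5,6,7,8}: no change
Constraint 2 (W + U = Y) on D(W)={4,6,8} D(U)={3,4,6,7} D(Y)={3,4,5,6,7,8}: W {4,6,8}->{4}; U {3,4,6,7}->{3,4}; Y {3,4,5,6,7,8}->{7,8}
So after constraint 2: D(Y) = {7,8}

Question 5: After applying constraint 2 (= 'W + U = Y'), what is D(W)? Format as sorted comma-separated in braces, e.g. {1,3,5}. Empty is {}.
Constraint 1 (W != Y) on D(W)={4,6,8} D(Y)={3,4,5,6,7,8}: no change
Constraint 2 (W + U = Y) on D(W)={4,6,8} D(U)={3,4,6,7} D(Y)={3,4,5,6,7,8}: W {4,6,8}->{4}; U {3,4,6,7}->{3,4}; Y {3,4,5,6,7,8}->{7,8}
So after constraint 2: D(W) = {4}

Answer: {4}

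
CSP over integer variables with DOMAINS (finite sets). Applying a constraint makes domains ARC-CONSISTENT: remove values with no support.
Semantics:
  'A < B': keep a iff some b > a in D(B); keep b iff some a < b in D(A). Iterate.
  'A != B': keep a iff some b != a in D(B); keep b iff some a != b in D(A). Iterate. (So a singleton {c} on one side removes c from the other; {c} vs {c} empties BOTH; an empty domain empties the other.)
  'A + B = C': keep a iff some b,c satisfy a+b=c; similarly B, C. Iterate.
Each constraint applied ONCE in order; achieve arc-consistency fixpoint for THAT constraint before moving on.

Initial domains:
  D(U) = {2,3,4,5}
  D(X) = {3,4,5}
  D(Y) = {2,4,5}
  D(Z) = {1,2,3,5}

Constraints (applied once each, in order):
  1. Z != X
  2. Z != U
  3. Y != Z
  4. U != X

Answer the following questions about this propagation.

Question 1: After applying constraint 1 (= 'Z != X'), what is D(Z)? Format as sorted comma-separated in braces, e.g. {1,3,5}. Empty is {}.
Answer: {1,2,3,5}

Derivation:
Constraint 1 (Z != X) on D(Z)={1,2,3,5} D(X)={3,4,5}: no change
So after constraint 1: D(Z) = {1,2,3,5}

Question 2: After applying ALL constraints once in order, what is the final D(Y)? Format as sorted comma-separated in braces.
Answer: {2,4,5}

Derivation:
Constraint 1 (Z != X) on D(Z)={1,2,3,5} D(X)={3,4,5}: no change
Constraint 2 (Z != U) on D(Z)={1,2,3,5} D(U)={2,3,4,5}: no change
Constraint 3 (Y != Z) on D(Y)={2,4,5} D(Z)={1,2,3,5}: no change
Constraint 4 (U != X) on D(U)={2,3,4,5} D(X)={3,4,5}: no change
So after all 4 constraints: D(Y) = {2,4,5}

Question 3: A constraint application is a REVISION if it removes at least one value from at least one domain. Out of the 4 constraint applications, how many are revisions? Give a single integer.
Constraint 1 (Z != X) on D(Z)={1,2,3,5} D(X)={3,4,5}: no change => not a revision
Constraint 2 (Z != U) on D(Z)={1,2,3,5} D(U)={2,3,4,5}: no change => not a revision
Constraint 3 (Y != Z) on D(Y)={2,4,5} D(Z)={1,2,3,5}: no change => not a revision
Constraint 4 (U != X) on D(U)={2,3,4,5} D(X)={3,4,5}: no change => not a revision
Total revisions = 0

Answer: 0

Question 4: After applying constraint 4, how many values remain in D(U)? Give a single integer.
Constraint 1 (Z != X) on D(Z)={1,2,3,5} D(X)={3,4,5}: no change
Constraint 2 (Z != U) on D(Z)={1,2,3,5} D(U)={2,3,4,5}: no change
Constraint 3 (Y != Z) on D(Y)={2,4,5} D(Z)={1,2,3,5}: no change
Constraint 4 (U != X) on D(U)={2,3,4,5} D(X)={3,4,5}: no change
So after constraint 4: D(U)={2,3,4,5}, size = 4

Answer: 4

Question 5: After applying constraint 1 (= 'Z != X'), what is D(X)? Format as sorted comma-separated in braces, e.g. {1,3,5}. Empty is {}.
Constraint 1 (Z != X) on D(Z)={1,2,3,5} D(X)={3,4,5}: no change
So after constraint 1: D(X) = {3,4,5}

Answer: {3,4,5}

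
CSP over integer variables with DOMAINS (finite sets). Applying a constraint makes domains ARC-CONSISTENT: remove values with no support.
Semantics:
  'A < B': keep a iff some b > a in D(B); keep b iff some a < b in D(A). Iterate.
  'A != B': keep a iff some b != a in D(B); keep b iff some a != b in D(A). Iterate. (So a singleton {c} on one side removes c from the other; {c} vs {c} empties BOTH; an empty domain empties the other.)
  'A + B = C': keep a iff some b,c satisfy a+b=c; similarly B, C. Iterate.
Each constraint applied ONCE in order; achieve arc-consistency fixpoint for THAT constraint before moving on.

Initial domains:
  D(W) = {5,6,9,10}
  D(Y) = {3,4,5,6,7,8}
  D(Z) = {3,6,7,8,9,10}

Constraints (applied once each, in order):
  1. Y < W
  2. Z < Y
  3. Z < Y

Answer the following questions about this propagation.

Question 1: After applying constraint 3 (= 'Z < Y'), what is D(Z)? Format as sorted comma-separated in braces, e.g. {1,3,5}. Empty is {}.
Answer: {3,6,7}

Derivation:
Constraint 1 (Y < W) on D(Y)={3,4,5,6,7,8} D(W)={5,6,9,10}: no change
Constraint 2 (Z < Y) on D(Z)={3,6,7,8,9,10} D(Y)={3,4,5,6,7,8}: Z {3,6,7,8,9,10}->{3,6,7}; Y {3,4,5,6,7,8}->{4,5,6,7,8}
Constraint 3 (Z < Y) on D(Z)={3,6,7} D(Y)={4,5,6,7,8}: no change
So after constraint 3: D(Z) = {3,6,7}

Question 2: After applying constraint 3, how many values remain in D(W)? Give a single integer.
Answer: 4

Derivation:
Constraint 1 (Y < W) on D(Y)={3,4,5,6,7,8} D(W)={5,6,9,10}: no change
Constraint 2 (Z < Y) on D(Z)={3,6,7,8,9,10} D(Y)={3,4,5,6,7,8}: Z {3,6,7,8,9,10}->{3,6,7}; Y {3,4,5,6,7,8}->{4,5,6,7,8}
Constraint 3 (Z < Y) on D(Z)={3,6,7} D(Y)={4,5,6,7,8}: no change
So after constraint 3: D(W)={5,6,9,10}, size = 4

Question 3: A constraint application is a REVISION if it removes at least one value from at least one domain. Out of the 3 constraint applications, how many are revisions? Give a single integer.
Answer: 1

Derivation:
Constraint 1 (Y < W) on D(Y)={3,4,5,6,7,8} D(W)={5,6,9,10}: no change => not a revision
Constraint 2 (Z < Y) on D(Z)={3,6,7,8,9,10} D(Y)={3,4,5,6,7,8}: Z {3,6,7,8,9,10}->{3,6,7}; Y {3,4,5,6,7,8}->{4,5,6,7,8} => REVISION
Constraint 3 (Z < Y) on D(Z)={3,6,7} D(Y)={4,5,6,7,8}: no change => not a revision
Total revisions = 1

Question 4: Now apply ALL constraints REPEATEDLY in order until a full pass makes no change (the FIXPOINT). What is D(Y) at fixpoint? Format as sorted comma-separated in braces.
Answer: {4,5,6,7,8}

Derivation:
pass 0 (initial): D(Y)={3,4,5,6,7,8}
pass 1: Y {3,4,5,6,7,8}->{4,5,6,7,8}; Z {3,6,7,8,9,10}->{3,6,7}
pass 2: no change
Fixpoint after 2 passes: D(Y) = {4,5,6,7,8}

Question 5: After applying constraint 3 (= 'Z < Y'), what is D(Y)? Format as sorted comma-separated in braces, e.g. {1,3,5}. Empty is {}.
Constraint 1 (Y < W) on D(Y)={3,4,5,6,7,8} D(W)={5,6,9,10}: no change
Constraint 2 (Z < Y) on D(Z)={3,6,7,8,9,10} D(Y)={3,4,5,6,7,8}: Z {3,6,7,8,9,10}->{3,6,7}; Y {3,4,5,6,7,8}->{4,5,6,7,8}
Constraint 3 (Z < Y) on D(Z)={3,6,7} D(Y)={4,5,6,7,8}: no change
So after constraint 3: D(Y) = {4,5,6,7,8}

Answer: {4,5,6,7,8}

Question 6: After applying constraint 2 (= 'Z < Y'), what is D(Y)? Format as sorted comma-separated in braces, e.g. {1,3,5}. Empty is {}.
Answer: {4,5,6,7,8}

Derivation:
Constraint 1 (Y < W) on D(Y)={3,4,5,6,7,8} D(W)={5,6,9,10}: no change
Constraint 2 (Z < Y) on D(Z)={3,6,7,8,9,10} D(Y)={3,4,5,6,7,8}: Z {3,6,7,8,9,10}->{3,6,7}; Y {3,4,5,6,7,8}->{4,5,6,7,8}
So after constraint 2: D(Y) = {4,5,6,7,8}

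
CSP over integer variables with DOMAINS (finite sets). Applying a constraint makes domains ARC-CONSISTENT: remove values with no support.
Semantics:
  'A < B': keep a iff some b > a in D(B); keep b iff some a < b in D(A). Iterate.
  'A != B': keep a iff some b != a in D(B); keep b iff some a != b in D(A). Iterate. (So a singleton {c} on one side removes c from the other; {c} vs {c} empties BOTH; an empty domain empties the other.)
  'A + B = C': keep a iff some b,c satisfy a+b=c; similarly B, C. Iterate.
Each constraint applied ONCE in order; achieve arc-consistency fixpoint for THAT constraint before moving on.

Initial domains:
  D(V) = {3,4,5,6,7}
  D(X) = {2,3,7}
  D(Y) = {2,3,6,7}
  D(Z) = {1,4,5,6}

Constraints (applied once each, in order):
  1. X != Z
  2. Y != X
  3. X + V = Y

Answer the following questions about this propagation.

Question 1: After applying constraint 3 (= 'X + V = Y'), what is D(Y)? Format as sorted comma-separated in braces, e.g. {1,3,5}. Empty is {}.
Constraint 1 (X != Z) on D(X)={2,3,7} D(Z)={1,4,5,6}: no change
Constraint 2 (Y != X) on D(Y)={2,3,6,7} D(X)={2,3,7}: no change
Constraint 3 (X + V = Y) on D(X)={2,3,7} D(V)={3,4,5,6,7} D(Y)={2,3,6,7}: X {2,3,7}->{2,3}; V {3,4,5,6,7}->{3,4,5}; Y {2,3,6,7}->{6,7}
So after constraint 3: D(Y) = {6,7}

Answer: {6,7}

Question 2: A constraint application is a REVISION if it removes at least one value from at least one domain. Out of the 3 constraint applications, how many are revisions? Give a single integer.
Answer: 1

Derivation:
Constraint 1 (X != Z) on D(X)={2,3,7} D(Z)={1,4,5,6}: no change => not a revision
Constraint 2 (Y != X) on D(Y)={2,3,6,7} D(X)={2,3,7}: no change => not a revision
Constraint 3 (X + V = Y) on D(X)={2,3,7} D(V)={3,4,5,6,7} D(Y)={2,3,6,7}: X {2,3,7}->{2,3}; V {3,4,5,6,7}->{3,4,5}; Y {2,3,6,7}->{6,7} => REVISION
Total revisions = 1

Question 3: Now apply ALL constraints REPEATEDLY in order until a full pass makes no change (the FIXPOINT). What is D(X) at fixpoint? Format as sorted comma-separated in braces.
pass 0 (initial): D(X)={2,3,7}
pass 1: V {3,4,5,6,7}->{3,4,5}; X {2,3,7}->{2,3}; Y {2,3,6,7}->{6,7}
pass 2: no change
Fixpoint after 2 passes: D(X) = {2,3}

Answer: {2,3}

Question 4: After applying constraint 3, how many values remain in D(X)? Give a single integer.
Constraint 1 (X != Z) on D(X)={2,3,7} D(Z)={1,4,5,6}: no change
Constraint 2 (Y != X) on D(Y)={2,3,6,7} D(X)={2,3,7}: no change
Constraint 3 (X + V = Y) on D(X)={2,3,7} D(V)={3,4,5,6,7} D(Y)={2,3,6,7}: X {2,3,7}->{2,3}; V {3,4,5,6,7}->{3,4,5}; Y {2,3,6,7}->{6,7}
So after constraint 3: D(X)={2,3}, size = 2

Answer: 2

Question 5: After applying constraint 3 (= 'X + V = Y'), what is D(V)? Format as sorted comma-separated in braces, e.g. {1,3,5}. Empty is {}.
Constraint 1 (X != Z) on D(X)={2,3,7} D(Z)={1,4,5,6}: no change
Constraint 2 (Y != X) on D(Y)={2,3,6,7} D(X)={2,3,7}: no change
Constraint 3 (X + V = Y) on D(X)={2,3,7} D(V)={3,4,5,6,7} D(Y)={2,3,6,7}: X {2,3,7}->{2,3}; V {3,4,5,6,7}->{3,4,5}; Y {2,3,6,7}->{6,7}
So after constraint 3: D(V) = {3,4,5}

Answer: {3,4,5}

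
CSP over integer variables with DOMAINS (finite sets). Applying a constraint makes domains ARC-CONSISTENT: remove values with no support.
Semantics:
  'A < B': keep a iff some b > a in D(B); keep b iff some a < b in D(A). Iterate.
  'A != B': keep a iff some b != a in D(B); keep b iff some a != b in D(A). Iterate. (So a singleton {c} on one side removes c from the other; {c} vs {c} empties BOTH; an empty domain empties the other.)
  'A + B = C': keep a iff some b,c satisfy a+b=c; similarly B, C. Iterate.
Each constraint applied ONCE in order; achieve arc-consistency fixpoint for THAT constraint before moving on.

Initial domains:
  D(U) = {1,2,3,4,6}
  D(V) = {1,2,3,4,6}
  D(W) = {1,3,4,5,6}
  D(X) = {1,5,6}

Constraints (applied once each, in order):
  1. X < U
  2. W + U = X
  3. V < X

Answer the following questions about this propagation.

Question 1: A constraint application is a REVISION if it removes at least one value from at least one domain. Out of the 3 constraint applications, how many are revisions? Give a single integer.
Constraint 1 (X < U) on D(X)={1,5,6} D(U)={1,2,3,4,6}: X {1,5,6}->{1,5}; U {1,2,3,4,6}->{2,3,4,6} => REVISION
Constraint 2 (W + U = X) on D(W)={1,3,4,5,6} D(U)={2,3,4,6} D(X)={1,5}: W {1,3,4,5,6}->{1,3}; U {2,3,4,6}->{2,4}; X {1,5}->{5} => REVISION
Constraint 3 (V < X) on D(V)={1,2,3,4,6} D(X)={5}: V {1,2,3,4,6}->{1,2,3,4} => REVISION
Total revisions = 3

Answer: 3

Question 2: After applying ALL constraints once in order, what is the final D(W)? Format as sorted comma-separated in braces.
Constraint 1 (X < U) on D(X)={1,5,6} D(U)={1,2,3,4,6}: X {1,5,6}->{1,5}; U {1,2,3,4,6}->{2,3,4,6}
Constraint 2 (W + U = X) on D(W)={1,3,4,5,6} D(U)={2,3,4,6} D(X)={1,5}: W {1,3,4,5,6}->{1,3}; U {2,3,4,6}->{2,4}; X {1,5}->{5}
Constraint 3 (V < X) on D(V)={1,2,3,4,6} D(X)={5}: V {1,2,3,4,6}->{1,2,3,4}
So after all 3 constraints: D(W) = {1,3}

Answer: {1,3}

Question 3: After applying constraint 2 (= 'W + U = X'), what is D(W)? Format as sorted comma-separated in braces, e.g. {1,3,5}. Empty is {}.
Answer: {1,3}

Derivation:
Constraint 1 (X < U) on D(X)={1,5,6} D(U)={1,2,3,4,6}: X {1,5,6}->{1,5}; U {1,2,3,4,6}->{2,3,4,6}
Constraint 2 (W + U = X) on D(W)={1,3,4,5,6} D(U)={2,3,4,6} D(X)={1,5}: W {1,3,4,5,6}->{1,3}; U {2,3,4,6}->{2,4}; X {1,5}->{5}
So after constraint 2: D(W) = {1,3}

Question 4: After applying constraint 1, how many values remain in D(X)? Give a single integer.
Answer: 2

Derivation:
Constraint 1 (X < U) on D(X)={1,5,6} D(U)={1,2,3,4,6}: X {1,5,6}->{1,5}; U {1,2,3,4,6}->{2,3,4,6}
So after constraint 1: D(X)={1,5}, size = 2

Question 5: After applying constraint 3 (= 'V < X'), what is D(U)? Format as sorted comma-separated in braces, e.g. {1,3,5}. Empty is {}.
Answer: {2,4}

Derivation:
Constraint 1 (X < U) on D(X)={1,5,6} D(U)={1,2,3,4,6}: X {1,5,6}->{1,5}; U {1,2,3,4,6}->{2,3,4,6}
Constraint 2 (W + U = X) on D(W)={1,3,4,5,6} D(U)={2,3,4,6} D(X)={1,5}: W {1,3,4,5,6}->{1,3}; U {2,3,4,6}->{2,4}; X {1,5}->{5}
Constraint 3 (V < X) on D(V)={1,2,3,4,6} D(X)={5}: V {1,2,3,4,6}->{1,2,3,4}
So after constraint 3: D(U) = {2,4}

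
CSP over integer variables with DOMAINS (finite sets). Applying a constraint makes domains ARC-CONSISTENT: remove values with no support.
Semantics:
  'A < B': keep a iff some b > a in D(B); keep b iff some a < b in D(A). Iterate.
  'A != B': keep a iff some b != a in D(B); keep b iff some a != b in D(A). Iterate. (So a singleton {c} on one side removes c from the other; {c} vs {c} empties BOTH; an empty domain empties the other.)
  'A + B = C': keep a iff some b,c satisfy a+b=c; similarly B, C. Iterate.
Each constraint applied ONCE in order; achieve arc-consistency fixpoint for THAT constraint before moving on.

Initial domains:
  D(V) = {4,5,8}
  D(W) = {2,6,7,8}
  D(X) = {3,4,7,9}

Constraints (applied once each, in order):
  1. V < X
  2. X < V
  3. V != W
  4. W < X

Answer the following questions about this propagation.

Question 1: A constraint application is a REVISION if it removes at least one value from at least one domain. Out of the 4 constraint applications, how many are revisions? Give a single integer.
Answer: 4

Derivation:
Constraint 1 (V < X) on D(V)={4,5,8} D(X)={3,4,7,9}: X {3,4,7,9}->{7,9} => REVISION
Constraint 2 (X < V) on D(X)={7,9} D(V)={4,5,8}: X {7,9}->{7}; V {4,5,8}->{8} => REVISION
Constraint 3 (V != W) on D(V)={8} D(W)={2,6,7,8}: W {2,6,7,8}->{2,6,7} => REVISION
Constraint 4 (W < X) on D(W)={2,6,7} D(X)={7}: W {2,6,7}->{2,6} => REVISION
Total revisions = 4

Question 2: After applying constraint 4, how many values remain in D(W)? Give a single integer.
Constraint 1 (V < X) on D(V)={4,5,8} D(X)={3,4,7,9}: X {3,4,7,9}->{7,9}
Constraint 2 (X < V) on D(X)={7,9} D(V)={4,5,8}: X {7,9}->{7}; V {4,5,8}->{8}
Constraint 3 (V != W) on D(V)={8} D(W)={2,6,7,8}: W {2,6,7,8}->{2,6,7}
Constraint 4 (W < X) on D(W)={2,6,7} D(X)={7}: W {2,6,7}->{2,6}
So after constraint 4: D(W)={2,6}, size = 2

Answer: 2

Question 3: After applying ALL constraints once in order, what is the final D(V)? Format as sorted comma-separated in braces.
Constraint 1 (V < X) on D(V)={4,5,8} D(X)={3,4,7,9}: X {3,4,7,9}->{7,9}
Constraint 2 (X < V) on D(X)={7,9} D(V)={4,5,8}: X {7,9}->{7}; V {4,5,8}->{8}
Constraint 3 (V != W) on D(V)={8} D(W)={2,6,7,8}: W {2,6,7,8}->{2,6,7}
Constraint 4 (W < X) on D(W)={2,6,7} D(X)={7}: W {2,6,7}->{2,6}
So after all 4 constraints: D(V) = {8}

Answer: {8}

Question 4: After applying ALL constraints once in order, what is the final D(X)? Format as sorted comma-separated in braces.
Answer: {7}

Derivation:
Constraint 1 (V < X) on D(V)={4,5,8} D(X)={3,4,7,9}: X {3,4,7,9}->{7,9}
Constraint 2 (X < V) on D(X)={7,9} D(V)={4,5,8}: X {7,9}->{7}; V {4,5,8}->{8}
Constraint 3 (V != W) on D(V)={8} D(W)={2,6,7,8}: W {2,6,7,8}->{2,6,7}
Constraint 4 (W < X) on D(W)={2,6,7} D(X)={7}: W {2,6,7}->{2,6}
So after all 4 constraints: D(X) = {7}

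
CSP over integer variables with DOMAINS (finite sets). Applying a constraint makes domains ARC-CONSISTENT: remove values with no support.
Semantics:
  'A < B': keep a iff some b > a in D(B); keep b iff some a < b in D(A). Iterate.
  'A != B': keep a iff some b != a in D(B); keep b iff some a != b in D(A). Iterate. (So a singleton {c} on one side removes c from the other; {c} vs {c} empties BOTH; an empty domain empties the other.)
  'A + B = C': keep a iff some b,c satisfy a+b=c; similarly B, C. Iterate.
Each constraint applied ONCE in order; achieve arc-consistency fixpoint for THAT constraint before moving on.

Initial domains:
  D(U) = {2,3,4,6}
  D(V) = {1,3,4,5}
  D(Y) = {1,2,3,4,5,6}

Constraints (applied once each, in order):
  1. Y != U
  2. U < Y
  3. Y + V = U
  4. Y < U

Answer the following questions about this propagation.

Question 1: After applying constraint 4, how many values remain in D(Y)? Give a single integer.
Answer: 1

Derivation:
Constraint 1 (Y != U) on D(Y)={1,2,3,4,5,6} D(U)={2,3,4,6}: no change
Constraint 2 (U < Y) on D(U)={2,3,4,6} D(Y)={1,2,3,4,5,6}: U {2,3,4,6}->{2,3,4}; Y {1,2,3,4,5,6}->{3,4,5,6}
Constraint 3 (Y + V = U) on D(Y)={3,4,5,6} D(V)={1,3,4,5} D(U)={2,3,4}: Y {3,4,5,6}->{3}; V {1,3,4,5}->{1}; U {2,3,4}->{4}
Constraint 4 (Y < U) on D(Y)={3} D(U)={4}: no change
So after constraint 4: D(Y)={3}, size = 1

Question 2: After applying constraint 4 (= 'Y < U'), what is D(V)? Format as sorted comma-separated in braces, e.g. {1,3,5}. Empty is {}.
Answer: {1}

Derivation:
Constraint 1 (Y != U) on D(Y)={1,2,3,4,5,6} D(U)={2,3,4,6}: no change
Constraint 2 (U < Y) on D(U)={2,3,4,6} D(Y)={1,2,3,4,5,6}: U {2,3,4,6}->{2,3,4}; Y {1,2,3,4,5,6}->{3,4,5,6}
Constraint 3 (Y + V = U) on D(Y)={3,4,5,6} D(V)={1,3,4,5} D(U)={2,3,4}: Y {3,4,5,6}->{3}; V {1,3,4,5}->{1}; U {2,3,4}->{4}
Constraint 4 (Y < U) on D(Y)={3} D(U)={4}: no change
So after constraint 4: D(V) = {1}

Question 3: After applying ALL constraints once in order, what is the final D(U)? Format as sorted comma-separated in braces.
Answer: {4}

Derivation:
Constraint 1 (Y != U) on D(Y)={1,2,3,4,5,6} D(U)={2,3,4,6}: no change
Constraint 2 (U < Y) on D(U)={2,3,4,6} D(Y)={1,2,3,4,5,6}: U {2,3,4,6}->{2,3,4}; Y {1,2,3,4,5,6}->{3,4,5,6}
Constraint 3 (Y + V = U) on D(Y)={3,4,5,6} D(V)={1,3,4,5} D(U)={2,3,4}: Y {3,4,5,6}->{3}; V {1,3,4,5}->{1}; U {2,3,4}->{4}
Constraint 4 (Y < U) on D(Y)={3} D(U)={4}: no change
So after all 4 constraints: D(U) = {4}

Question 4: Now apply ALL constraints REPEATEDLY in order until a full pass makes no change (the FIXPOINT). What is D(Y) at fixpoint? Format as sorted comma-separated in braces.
pass 0 (initial): D(Y)={1,2,3,4,5,6}
pass 1: U {2,3,4,6}->{4}; V {1,3,4,5}->{1}; Y {1,2,3,4,5,6}->{3}
pass 2: U {4}->{}; V {1}->{}; Y {3}->{}
pass 3: no change
Fixpoint after 3 passes: D(Y) = {}

Answer: {}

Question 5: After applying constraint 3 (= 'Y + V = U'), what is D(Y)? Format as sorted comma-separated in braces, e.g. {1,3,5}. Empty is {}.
Answer: {3}

Derivation:
Constraint 1 (Y != U) on D(Y)={1,2,3,4,5,6} D(U)={2,3,4,6}: no change
Constraint 2 (U < Y) on D(U)={2,3,4,6} D(Y)={1,2,3,4,5,6}: U {2,3,4,6}->{2,3,4}; Y {1,2,3,4,5,6}->{3,4,5,6}
Constraint 3 (Y + V = U) on D(Y)={3,4,5,6} D(V)={1,3,4,5} D(U)={2,3,4}: Y {3,4,5,6}->{3}; V {1,3,4,5}->{1}; U {2,3,4}->{4}
So after constraint 3: D(Y) = {3}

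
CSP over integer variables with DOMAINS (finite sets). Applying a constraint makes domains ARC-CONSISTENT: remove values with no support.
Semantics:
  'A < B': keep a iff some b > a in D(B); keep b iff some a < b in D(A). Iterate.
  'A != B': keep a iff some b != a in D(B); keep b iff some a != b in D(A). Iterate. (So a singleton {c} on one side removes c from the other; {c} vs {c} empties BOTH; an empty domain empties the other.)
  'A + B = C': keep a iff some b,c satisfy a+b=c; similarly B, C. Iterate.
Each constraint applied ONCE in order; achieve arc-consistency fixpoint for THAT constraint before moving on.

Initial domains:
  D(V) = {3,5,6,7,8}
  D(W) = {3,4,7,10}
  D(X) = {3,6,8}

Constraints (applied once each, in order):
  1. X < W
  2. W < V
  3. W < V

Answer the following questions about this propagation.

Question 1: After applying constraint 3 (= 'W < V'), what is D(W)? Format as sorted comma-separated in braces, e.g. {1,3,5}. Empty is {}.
Answer: {4,7}

Derivation:
Constraint 1 (X < W) on D(X)={3,6,8} D(W)={3,4,7,10}: W {3,4,7,10}->{4,7,10}
Constraint 2 (W < V) on D(W)={4,7,10} D(V)={3,5,6,7,8}: W {4,7,10}->{4,7}; V {3,5,6,7,8}->{5,6,7,8}
Constraint 3 (W < V) on D(W)={4,7} D(V)={5,6,7,8}: no change
So after constraint 3: D(W) = {4,7}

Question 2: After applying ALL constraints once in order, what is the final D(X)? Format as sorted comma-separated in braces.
Answer: {3,6,8}

Derivation:
Constraint 1 (X < W) on D(X)={3,6,8} D(W)={3,4,7,10}: W {3,4,7,10}->{4,7,10}
Constraint 2 (W < V) on D(W)={4,7,10} D(V)={3,5,6,7,8}: W {4,7,10}->{4,7}; V {3,5,6,7,8}->{5,6,7,8}
Constraint 3 (W < V) on D(W)={4,7} D(V)={5,6,7,8}: no change
So after all 3 constraints: D(X) = {3,6,8}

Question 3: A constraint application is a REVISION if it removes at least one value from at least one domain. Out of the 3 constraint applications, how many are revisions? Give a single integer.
Answer: 2

Derivation:
Constraint 1 (X < W) on D(X)={3,6,8} D(W)={3,4,7,10}: W {3,4,7,10}->{4,7,10} => REVISION
Constraint 2 (W < V) on D(W)={4,7,10} D(V)={3,5,6,7,8}: W {4,7,10}->{4,7}; V {3,5,6,7,8}->{5,6,7,8} => REVISION
Constraint 3 (W < V) on D(W)={4,7} D(V)={5,6,7,8}: no change => not a revision
Total revisions = 2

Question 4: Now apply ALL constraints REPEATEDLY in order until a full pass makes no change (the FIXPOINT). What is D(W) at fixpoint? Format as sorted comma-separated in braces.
Answer: {4,7}

Derivation:
pass 0 (initial): D(W)={3,4,7,10}
pass 1: V {3,5,6,7,8}->{5,6,7,8}; W {3,4,7,10}->{4,7}
pass 2: X {3,6,8}->{3,6}
pass 3: no change
Fixpoint after 3 passes: D(W) = {4,7}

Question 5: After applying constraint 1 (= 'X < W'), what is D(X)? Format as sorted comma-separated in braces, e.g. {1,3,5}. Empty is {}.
Answer: {3,6,8}

Derivation:
Constraint 1 (X < W) on D(X)={3,6,8} D(W)={3,4,7,10}: W {3,4,7,10}->{4,7,10}
So after constraint 1: D(X) = {3,6,8}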